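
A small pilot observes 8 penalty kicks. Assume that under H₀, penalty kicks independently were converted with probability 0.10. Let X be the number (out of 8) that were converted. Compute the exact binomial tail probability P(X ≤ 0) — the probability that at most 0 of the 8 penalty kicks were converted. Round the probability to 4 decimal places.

P = 0.4305

X ~ Binomial(n=8, p=0.10).
P(X ≤ 0) = C(8,0)·0.10^0·0.90^8.
= 0.430467 = 0.4305.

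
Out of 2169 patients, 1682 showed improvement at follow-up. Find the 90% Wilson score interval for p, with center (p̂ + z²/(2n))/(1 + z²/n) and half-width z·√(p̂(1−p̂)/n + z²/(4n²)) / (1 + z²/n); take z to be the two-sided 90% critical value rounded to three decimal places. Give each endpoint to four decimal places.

p̂ = 1682/2169 = 0.77547; z = 1.645, so z² = 2.706025.
1 + z²/n = 1.001248.
Center = (0.77547 + 0.000624)/1.001248 = 0.77513.
Radicand: p̂(1−p̂)/n + z²/(4n²) = 0.000080274 + 0.000000144 = 0.000080418.
Half-width = 1.645·√0.000080418/1.001248 = 0.01473.
CI: 0.77513 ± 0.01473 = (0.7604, 0.7899).

(0.7604, 0.7899)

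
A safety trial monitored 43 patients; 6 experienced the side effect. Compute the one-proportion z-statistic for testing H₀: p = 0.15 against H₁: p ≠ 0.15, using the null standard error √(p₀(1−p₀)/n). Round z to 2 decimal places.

The sample proportion is 6/43 = 0.13953.
Under H₀, SE = √(p₀(1−p₀)/n) = √(0.15·0.85/43) = √0.002965116 = 0.054453.
Test statistic: z = -0.01047/0.054453 = -0.19.

z = -0.19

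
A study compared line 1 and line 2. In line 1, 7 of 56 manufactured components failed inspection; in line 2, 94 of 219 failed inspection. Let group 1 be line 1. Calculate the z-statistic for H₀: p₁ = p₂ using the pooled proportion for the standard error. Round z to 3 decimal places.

z = -4.214

Sample proportions: p̂₁ = 7/56 = 0.12500 and p̂₂ = 94/219 = 0.42922.
Pooled p̂ = (7+94)/(56+219) = 101/275 = 0.36727.
Pooled SE = √[0.2323835·0.02242335] ≈ 0.072186.
z = (p̂₁ − p̂₂)/SE = (0.12500 − 0.42922)/0.072186 = -0.30422/0.072186 = -4.214.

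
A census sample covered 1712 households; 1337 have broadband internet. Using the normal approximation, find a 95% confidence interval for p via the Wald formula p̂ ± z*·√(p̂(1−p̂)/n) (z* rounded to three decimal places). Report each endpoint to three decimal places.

The sample proportion is 1337/1712 = 0.78096.
Standard error of p̂: √(0.171063/1712) = √0.000099920 = 0.009996.
z* = 1.960 at the 95% level.
Margin of error: 1.960 × 0.009996 = 0.01959.
Interval: 0.78096 ± 0.01959 → (0.761, 0.801).

(0.761, 0.801)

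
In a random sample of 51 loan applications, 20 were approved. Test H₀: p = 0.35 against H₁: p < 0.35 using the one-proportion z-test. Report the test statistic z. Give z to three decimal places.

p̂ = 20/51 = 0.39216.
Under H₀, SE = √(p₀(1−p₀)/n) = √(0.35·0.65/51) = √0.004460784 = 0.066789.
z = (p̂ − p₀)/SE = (0.39216 − 0.35)/0.066789 = 0.631.

z = 0.631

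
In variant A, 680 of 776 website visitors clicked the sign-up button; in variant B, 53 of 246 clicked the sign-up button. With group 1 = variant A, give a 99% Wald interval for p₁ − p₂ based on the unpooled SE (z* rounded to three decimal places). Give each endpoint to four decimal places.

p̂₁ = 0.87629, p̂₂ = 0.21545, so the observed difference is 0.66084.
Unpooled SE = √(p̂₁(1−p̂₁)/n₁ + p̂₂(1−p̂₂)/n₂) = √(0.000139700 + 0.000687113) = 0.028754.
The 99% critical value is z* = 2.576. Margin of error = 0.07407.
So the interval runs from 0.5868 to 0.7349.

(0.5868, 0.7349)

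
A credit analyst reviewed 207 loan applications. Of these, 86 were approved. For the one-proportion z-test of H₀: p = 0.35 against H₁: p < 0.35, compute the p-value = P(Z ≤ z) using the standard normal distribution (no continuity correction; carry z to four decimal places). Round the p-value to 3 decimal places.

The sample proportion is 86/207 = 0.41546.
SE₀ = √(0.35·0.65/207) = 0.033152.
Test statistic (full precision, shown to 4 dp): z = (86/207 − 0.35)/SE₀ ≈ 1.9745.
p-value = P(Z ≤ z) with z = 1.9745 → 0.976.

p-value = 0.976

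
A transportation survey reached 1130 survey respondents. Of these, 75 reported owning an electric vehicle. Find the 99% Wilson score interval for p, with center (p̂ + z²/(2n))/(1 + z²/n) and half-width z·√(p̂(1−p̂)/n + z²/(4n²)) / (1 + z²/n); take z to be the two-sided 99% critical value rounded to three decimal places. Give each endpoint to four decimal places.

(0.0497, 0.0881)

Here p̂ = 75/1130 = 0.06637 and z = 2.576 (z² = 6.635776).
Denominator 1 + z²/n = 1 + 6.635776/1130 = 1.005872.
Center = (0.06637 + 0.002936)/1.005872 = 0.06890.
Radicand: p̂(1−p̂)/n + z²/(4n²) = 0.000054838 + 0.000001299 = 0.000056137.
Half-width = z·√(radicand)/denom = 2.576·0.007492/1.005872 = 0.01919.
CI: 0.06890 ± 0.01919 = (0.0497, 0.0881).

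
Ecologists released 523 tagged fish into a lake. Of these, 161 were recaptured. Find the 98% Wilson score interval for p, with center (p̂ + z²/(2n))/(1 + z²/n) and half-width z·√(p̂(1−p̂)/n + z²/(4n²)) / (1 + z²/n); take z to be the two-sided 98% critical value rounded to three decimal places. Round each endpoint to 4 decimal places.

p̂ = 161/523 = 0.30784; z = 2.326, so z² = 5.410276.
Denominator 1 + z²/n = 1 + 5.410276/523 = 1.010345.
Adjusted center: (0.30784 + z²/(2n))/1.010345 = 0.30981.
Radicand: p̂(1−p̂)/n + z²/(4n²) = 0.000407408 + 0.000004945 = 0.000412353.
Half-width = z·√(radicand)/denom = 2.326·0.020306/1.010345 = 0.04675.
CI: 0.30981 ± 0.04675 = (0.2631, 0.3566).

(0.2631, 0.3566)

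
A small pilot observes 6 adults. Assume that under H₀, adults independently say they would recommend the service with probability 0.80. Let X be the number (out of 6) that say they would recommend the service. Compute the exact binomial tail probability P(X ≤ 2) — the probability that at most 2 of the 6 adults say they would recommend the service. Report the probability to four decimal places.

X ~ Binomial(n=6, p=0.80).
P(X ≤ 2) = C(6,0)·0.80^0·0.20^6 + C(6,1)·0.80^1·0.20^5 + C(6,2)·0.80^2·0.20^4.
= 0.000064 + 0.001536 + 0.015360 = 0.0170.

P = 0.0170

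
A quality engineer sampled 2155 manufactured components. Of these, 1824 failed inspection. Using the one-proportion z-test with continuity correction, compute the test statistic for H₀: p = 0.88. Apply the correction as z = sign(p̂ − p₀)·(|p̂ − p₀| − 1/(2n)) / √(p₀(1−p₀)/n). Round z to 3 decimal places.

The sample proportion is 1824/2155 = 0.84640. p̂ − p₀ = -0.033596.
Continuity correction 1/(2n) = 1/4310 = 0.000232.
Corrected numerator: |-0.033596| − 0.000232 = 0.033364.
Under H₀, SE = √(p₀(1−p₀)/n) = √(0.88·0.12/2155) = √0.000049002 = 0.007000.
z = −0.033364/0.007000 = -4.766.

z = -4.766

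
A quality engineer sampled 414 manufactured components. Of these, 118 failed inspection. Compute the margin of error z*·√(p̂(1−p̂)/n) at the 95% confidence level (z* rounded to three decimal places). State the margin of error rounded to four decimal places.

Sample proportion p̂ = 118/414 = 0.28502.
Standard error of p̂: √(0.203785/414) = √0.000492235 = 0.022186.
z* = 1.960 at the 95% level.
Margin of error = z*·SE = 1.960 × 0.022186 = 0.0435.

ME = 0.0435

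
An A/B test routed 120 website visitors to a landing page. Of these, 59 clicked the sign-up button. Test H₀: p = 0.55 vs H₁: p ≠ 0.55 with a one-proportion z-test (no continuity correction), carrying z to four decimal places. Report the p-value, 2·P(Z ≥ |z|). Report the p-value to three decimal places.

With x = 59 successes in n = 120, p̂ = 0.49167.
Under H₀, SE = √(p₀(1−p₀)/n) = √(0.55·0.45/120) = √0.002062500 = 0.045415.
z = (p̂ − p₀)/SE = (59/120 − 0.55)/0.045415 ≈ -1.2845.
p-value = 2·P(Z ≥ |z|) with z = -1.2845 → 0.199.

p-value = 0.199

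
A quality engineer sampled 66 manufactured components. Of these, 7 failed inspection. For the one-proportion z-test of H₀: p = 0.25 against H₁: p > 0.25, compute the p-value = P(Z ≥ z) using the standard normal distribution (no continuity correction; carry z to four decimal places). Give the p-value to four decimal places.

Sample proportion p̂ = 7/66 = 0.10606.
SE₀ = √(0.25·0.75/66) = 0.053300.
Test statistic (full precision, shown to 4 dp): z = (7/66 − 0.25)/SE₀ ≈ -2.7005.
p-value = P(Z ≥ z) with z = -2.7005 → 0.9965.

p-value = 0.9965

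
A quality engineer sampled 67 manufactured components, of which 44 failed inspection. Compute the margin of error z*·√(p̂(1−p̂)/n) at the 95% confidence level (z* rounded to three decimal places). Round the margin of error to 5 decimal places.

With x = 44 successes in n = 67, p̂ = 0.65672.
SE(p̂) = √(0.65672·0.34328/67) = 0.058007.
For 95% confidence, z* = 1.960.
So ME = 0.11369.

ME = 0.11369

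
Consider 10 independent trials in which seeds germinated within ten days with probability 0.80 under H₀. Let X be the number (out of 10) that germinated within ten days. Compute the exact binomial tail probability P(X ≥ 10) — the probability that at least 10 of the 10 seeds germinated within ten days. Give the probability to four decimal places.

X is binomial with n = 10 and p = 0.80.
P(X ≥ 10) = C(10,10)·0.80^10·0.20^0.
= 0.107374 = 0.1074.

P = 0.1074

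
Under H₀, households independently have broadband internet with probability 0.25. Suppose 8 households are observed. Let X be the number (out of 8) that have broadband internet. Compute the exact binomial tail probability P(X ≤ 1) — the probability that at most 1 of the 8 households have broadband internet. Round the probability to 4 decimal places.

X is binomial with n = 8 and p = 0.25.
P(X ≤ 1) = C(8,0)·0.25^0·0.75^8 + C(8,1)·0.25^1·0.75^7.
= 0.100113 + 0.266968 = 0.3671.

P = 0.3671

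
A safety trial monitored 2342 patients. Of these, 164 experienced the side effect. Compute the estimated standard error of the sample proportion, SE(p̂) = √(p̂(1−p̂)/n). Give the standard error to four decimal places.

Sample proportion p̂ = 164/2342 = 0.07003.
p̂(1−p̂) = 0.065126.
Dividing by n and taking the root: √0.000027808 = 0.0053.

SE = 0.0053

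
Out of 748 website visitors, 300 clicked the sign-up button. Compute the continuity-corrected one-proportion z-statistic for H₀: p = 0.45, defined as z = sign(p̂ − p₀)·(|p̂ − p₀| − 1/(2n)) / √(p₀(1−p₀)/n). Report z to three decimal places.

z = -2.653

Sample proportion p̂ = 300/748 = 0.40107. p̂ − p₀ = -0.048930.
1/(2n) = 0.000668.
Corrected numerator: |-0.048930| − 0.000668 = 0.048262.
Under H₀, SE = √(p₀(1−p₀)/n) = √(0.45·0.55/748) = √0.000330882 = 0.018190.
z = (−)0.048262/0.018190 = -2.653.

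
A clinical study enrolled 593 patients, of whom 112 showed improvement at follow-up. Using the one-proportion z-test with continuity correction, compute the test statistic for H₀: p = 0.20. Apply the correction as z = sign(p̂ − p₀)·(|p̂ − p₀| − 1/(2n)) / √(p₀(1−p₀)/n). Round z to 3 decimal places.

z = -0.626

p̂ = 112/593 = 0.18887. p̂ − p₀ = -0.011130.
Continuity correction 1/(2n) = 1/1186 = 0.000843.
Corrected numerator: |-0.011130| − 0.000843 = 0.010287.
Under H₀, SE = √(p₀(1−p₀)/n) = √(0.20·0.80/593) = √0.000269815 = 0.016426.
z = (−)0.010287/0.016426 = -0.626.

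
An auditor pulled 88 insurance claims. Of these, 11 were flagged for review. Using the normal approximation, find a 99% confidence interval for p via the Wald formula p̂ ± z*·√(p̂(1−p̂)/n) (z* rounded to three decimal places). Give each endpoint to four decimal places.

Sample proportion p̂ = 11/88 = 0.12500.
Standard error of p̂: √(0.109375/88) = √0.001242898 = 0.035255.
The 99% critical value is z* = 2.576.
Margin = 2.576·0.035255 = 0.09082.
Interval: 0.12500 ± 0.09082 → (0.0342, 0.2158).

(0.0342, 0.2158)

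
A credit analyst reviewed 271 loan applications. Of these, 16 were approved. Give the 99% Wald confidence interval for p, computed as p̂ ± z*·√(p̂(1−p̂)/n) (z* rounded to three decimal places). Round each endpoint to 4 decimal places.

The sample proportion is 16/271 = 0.05904.
SE(p̂) = √(0.05904·0.94096/271) = 0.014318.
The 99% critical value is z* = 2.576.
Margin = 2.576·0.014318 = 0.03688.
So the interval runs from 0.0222 to 0.0959.

(0.0222, 0.0959)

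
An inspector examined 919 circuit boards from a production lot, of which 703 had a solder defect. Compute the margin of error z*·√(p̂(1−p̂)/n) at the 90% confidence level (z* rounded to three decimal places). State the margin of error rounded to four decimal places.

ME = 0.0230

Sample proportion p̂ = 703/919 = 0.76496.
SE(p̂) = √(0.76496·0.23504/919) = 0.013987.
The 90% critical value is z* = 1.645.
ME = 1.645·0.013987 = 0.0230.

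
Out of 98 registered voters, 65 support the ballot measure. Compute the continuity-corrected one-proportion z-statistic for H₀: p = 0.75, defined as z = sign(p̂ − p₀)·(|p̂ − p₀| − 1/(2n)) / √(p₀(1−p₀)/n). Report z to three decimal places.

The sample proportion is 65/98 = 0.66327. p̂ − p₀ = -0.086735.
Continuity correction 1/(2n) = 1/196 = 0.005102.
Corrected numerator: |-0.086735| − 0.005102 = 0.081633.
Null standard error: √(0.75·0.25/98) = √0.001913265 = 0.043741.
z = (−)0.081633/0.043741 = -1.866.

z = -1.866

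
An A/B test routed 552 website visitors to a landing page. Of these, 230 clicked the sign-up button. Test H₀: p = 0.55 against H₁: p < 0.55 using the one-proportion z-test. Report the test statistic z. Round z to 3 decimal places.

z = -6.297

With x = 230 successes in n = 552, p̂ = 0.41667.
SE₀ = √(0.55·0.45/552) = 0.021175.
Test statistic: z = -0.13333/0.021175 = -6.297.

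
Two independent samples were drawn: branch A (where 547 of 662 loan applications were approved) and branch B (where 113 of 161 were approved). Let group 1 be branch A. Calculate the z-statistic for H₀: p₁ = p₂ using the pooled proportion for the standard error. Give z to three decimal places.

Sample proportions: p̂₁ = 547/662 = 0.82628 and p̂₂ = 113/161 = 0.70186.
Pooling: p̂ = 660/823 = 0.80194.
Pooled SE = √[0.1588298·0.00772175] ≈ 0.035021.
z = 0.12442/0.035021 = 3.553.

z = 3.553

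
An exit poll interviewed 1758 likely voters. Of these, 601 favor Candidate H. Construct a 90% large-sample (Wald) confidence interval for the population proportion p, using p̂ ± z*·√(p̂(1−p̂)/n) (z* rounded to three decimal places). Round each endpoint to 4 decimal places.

(0.3233, 0.3605)

With x = 601 successes in n = 1758, p̂ = 0.34187.
SE(p̂) = √(0.34187·0.65813/1758) = 0.011313.
For 90% confidence, z* = 1.645.
Margin of error: 1.645 × 0.011313 = 0.01861.
CI: 0.34187 ± 0.01861 = (0.3233, 0.3605).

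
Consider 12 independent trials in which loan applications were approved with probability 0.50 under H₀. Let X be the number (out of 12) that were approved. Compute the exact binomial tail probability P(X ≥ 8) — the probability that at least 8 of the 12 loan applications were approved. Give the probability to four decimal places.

P = 0.1938

X is binomial with n = 12 and p = 0.50.
P(X ≥ 8) = Σ_{j=8}^{12} C(12,j)·0.50^j·0.50^{12−j}.
= 0.120850 + 0.053711 + 0.016113 + 0.002930 + 0.000244 = 0.1938.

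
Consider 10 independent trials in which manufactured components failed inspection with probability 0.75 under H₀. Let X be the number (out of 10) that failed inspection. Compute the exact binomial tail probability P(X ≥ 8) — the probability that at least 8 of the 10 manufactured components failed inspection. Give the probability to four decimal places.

X ~ Binomial(n=10, p=0.75).
P(X ≥ 8) = C(10,8)·0.75^8·0.25^2 + C(10,9)·0.75^9·0.25^1 + C(10,10)·0.75^10·0.25^0.
= 0.281568 + 0.187712 + 0.056314 = 0.5256.

P = 0.5256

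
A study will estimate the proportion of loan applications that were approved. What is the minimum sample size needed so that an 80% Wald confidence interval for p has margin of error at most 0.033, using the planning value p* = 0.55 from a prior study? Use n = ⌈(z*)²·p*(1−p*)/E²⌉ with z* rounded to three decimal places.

n = 374

The 80% critical value is z* = 1.282.
p*(1−p*) = 0.55·0.45 = 0.2475.
(z*)²·p*(1−p*)/E² = 1.643524·0.2475/0.001089 = 373.528.
⌈373.528⌉ = 374.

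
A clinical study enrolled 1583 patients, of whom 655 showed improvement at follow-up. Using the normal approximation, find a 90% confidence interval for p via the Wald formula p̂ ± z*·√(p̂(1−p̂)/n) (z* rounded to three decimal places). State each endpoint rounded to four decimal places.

Sample proportion p̂ = 655/1583 = 0.41377.
SE(p̂) = √(0.41377·0.58623/1583) = 0.012379.
The 90% critical value is z* = 1.645.
Margin of error: 1.645 × 0.012379 = 0.02036.
So the interval runs from 0.3934 to 0.4341.

(0.3934, 0.4341)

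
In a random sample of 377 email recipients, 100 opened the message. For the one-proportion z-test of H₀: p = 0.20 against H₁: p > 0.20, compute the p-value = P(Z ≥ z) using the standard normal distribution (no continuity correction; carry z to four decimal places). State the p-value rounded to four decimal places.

With x = 100 successes in n = 377, p̂ = 0.26525.
Under H₀, SE = √(p₀(1−p₀)/n) = √(0.20·0.80/377) = √0.000424403 = 0.020601.
z = (p̂ − p₀)/SE = (100/377 − 0.20)/0.020601 ≈ 3.1674.
p-value = P(Z ≥ z) with z = 3.1674 → 0.0008.

p-value = 0.0008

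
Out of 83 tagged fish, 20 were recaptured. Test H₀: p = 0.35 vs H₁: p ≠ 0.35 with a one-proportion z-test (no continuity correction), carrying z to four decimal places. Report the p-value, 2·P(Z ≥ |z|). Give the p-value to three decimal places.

p-value = 0.037

p̂ = 20/83 = 0.24096.
Null standard error: √(0.35·0.65/83) = √0.002740964 = 0.052354.
z = (p̂ − p₀)/SE = (20/83 − 0.35)/0.052354 ≈ -2.0827.
From the standard normal, 2·P(Z ≥ |z|) = 0.037.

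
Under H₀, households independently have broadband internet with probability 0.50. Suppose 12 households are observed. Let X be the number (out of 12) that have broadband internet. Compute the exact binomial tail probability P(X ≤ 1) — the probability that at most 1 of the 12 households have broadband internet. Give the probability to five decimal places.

X is binomial with n = 12 and p = 0.50.
P(X ≤ 1) = C(12,0)·0.50^0·0.50^12 + C(12,1)·0.50^1·0.50^11.
= 0.000244 + 0.002930 = 0.00317.

P = 0.00317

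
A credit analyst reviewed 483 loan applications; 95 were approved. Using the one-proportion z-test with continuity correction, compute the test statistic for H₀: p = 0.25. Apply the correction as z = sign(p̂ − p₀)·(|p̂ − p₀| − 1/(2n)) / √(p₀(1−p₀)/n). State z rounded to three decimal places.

The sample proportion is 95/483 = 0.19669. p̂ − p₀ = -0.053313.
Continuity correction 1/(2n) = 1/966 = 0.001035.
Corrected numerator: |-0.053313| − 0.001035 = 0.052278.
Null standard error: √(0.25·0.75/483) = √0.000388199 = 0.019703.
z = −0.052278/0.019703 = -2.653.

z = -2.653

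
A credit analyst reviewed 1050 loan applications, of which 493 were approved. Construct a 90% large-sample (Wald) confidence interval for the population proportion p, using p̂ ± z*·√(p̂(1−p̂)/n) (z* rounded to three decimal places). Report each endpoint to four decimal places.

(0.4442, 0.4949)

With x = 493 successes in n = 1050, p̂ = 0.46952.
SE(p̂) = √(0.46952·0.53048/1050) = 0.015402.
For 90% confidence, z* = 1.645.
Margin of error: 1.645 × 0.015402 = 0.02534.
CI: 0.46952 ± 0.02534 = (0.4442, 0.4949).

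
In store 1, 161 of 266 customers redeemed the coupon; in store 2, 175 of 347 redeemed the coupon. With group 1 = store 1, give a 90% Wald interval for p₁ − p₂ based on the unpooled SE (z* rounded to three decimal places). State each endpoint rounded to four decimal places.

(0.0348, 0.1671)

p̂₁ = 0.60526, p̂₂ = 0.50432, so the observed difference is 0.10094.
SE = √(0.000898194 + 0.000720407) = √0.001618601 = 0.040232.
The 90% critical value is z* = 1.645. Margin of error = 0.06618.
So the interval runs from 0.0348 to 0.1671.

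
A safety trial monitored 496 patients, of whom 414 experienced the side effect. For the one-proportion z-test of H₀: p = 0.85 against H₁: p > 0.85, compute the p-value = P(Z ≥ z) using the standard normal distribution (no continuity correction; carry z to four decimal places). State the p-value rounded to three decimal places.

With x = 414 successes in n = 496, p̂ = 0.83468.
SE₀ = √(0.85·0.15/496) = 0.016033.
z = (p̂ − p₀)/SE = (414/496 − 0.85)/0.016033 ≈ -0.9557.
p-value = P(Z ≥ z) with z = -0.9557 → 0.830.

p-value = 0.830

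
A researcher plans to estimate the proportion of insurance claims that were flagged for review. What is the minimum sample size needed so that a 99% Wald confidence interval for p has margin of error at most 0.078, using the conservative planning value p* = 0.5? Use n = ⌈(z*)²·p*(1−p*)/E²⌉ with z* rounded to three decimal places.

n = 273

z* = 2.576 at the 99% level.
p*(1−p*) = 0.2500.
Required n before rounding: 6.635776 × 0.2500 / 0.078² = 272.673.
Rounding up, n = 273.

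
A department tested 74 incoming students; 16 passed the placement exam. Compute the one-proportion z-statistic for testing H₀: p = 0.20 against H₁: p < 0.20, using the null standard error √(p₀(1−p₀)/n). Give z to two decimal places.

The sample proportion is 16/74 = 0.21622.
Null standard error: √(0.20·0.80/74) = √0.002162162 = 0.046499.
z = (0.21622 − 0.20)/0.046499 = 0.01622/0.046499 = 0.35.

z = 0.35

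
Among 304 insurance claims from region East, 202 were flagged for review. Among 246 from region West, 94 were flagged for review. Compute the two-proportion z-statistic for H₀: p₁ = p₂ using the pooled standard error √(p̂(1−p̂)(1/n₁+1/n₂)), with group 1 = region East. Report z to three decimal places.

z = 6.604

Sample proportions: p̂₁ = 202/304 = 0.66447 and p̂₂ = 94/246 = 0.38211.
Pooling: p̂ = 296/550 = 0.53818.
SE = √[p̂(1−p̂)(1/n₁+1/n₂)] = √[0.53818·0.46182·(1/304+1/246)] ≈ 0.042754.
z = (p̂₁ − p̂₂)/SE = (0.66447 − 0.38211)/0.042754 = 0.28236/0.042754 = 6.604.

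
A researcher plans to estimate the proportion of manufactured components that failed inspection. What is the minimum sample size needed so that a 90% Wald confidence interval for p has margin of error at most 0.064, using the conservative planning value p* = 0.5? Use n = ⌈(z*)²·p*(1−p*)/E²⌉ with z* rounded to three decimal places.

For 90% confidence, z* = 1.645.
p*(1−p*) = 0.50·0.50 = 0.2500.
Required n before rounding: 2.706025 × 0.2500 / 0.064² = 165.163.
⌈165.163⌉ = 166.

n = 166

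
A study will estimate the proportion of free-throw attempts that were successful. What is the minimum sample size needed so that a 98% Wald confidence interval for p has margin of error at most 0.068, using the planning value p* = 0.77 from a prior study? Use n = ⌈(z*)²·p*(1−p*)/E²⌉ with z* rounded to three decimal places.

The 98% critical value is z* = 2.326.
p*(1−p*) = 0.1771.
(z*)²·p*(1−p*)/E² = 5.410276·0.1771/0.004624 = 207.215.
Rounding up, n = 208.

n = 208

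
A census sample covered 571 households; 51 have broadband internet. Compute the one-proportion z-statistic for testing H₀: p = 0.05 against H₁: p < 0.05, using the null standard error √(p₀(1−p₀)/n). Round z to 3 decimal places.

With x = 51 successes in n = 571, p̂ = 0.08932.
Under H₀, SE = √(p₀(1−p₀)/n) = √(0.05·0.95/571) = √0.000083187 = 0.009121.
Test statistic: z = 0.03932/0.009121 = 4.311.

z = 4.311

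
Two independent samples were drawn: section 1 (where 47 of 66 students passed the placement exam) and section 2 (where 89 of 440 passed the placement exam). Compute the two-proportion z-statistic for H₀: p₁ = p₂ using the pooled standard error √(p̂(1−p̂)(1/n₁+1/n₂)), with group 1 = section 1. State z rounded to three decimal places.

Sample proportions: p̂₁ = 47/66 = 0.71212 and p̂₂ = 89/440 = 0.20227.
Pooled p̂ = (47+89)/(66+440) = 136/506 = 0.26877.
Pooled SE = √[0.1965349·0.01742424] ≈ 0.058519.
z = 0.50985/0.058519 = 8.713.

z = 8.713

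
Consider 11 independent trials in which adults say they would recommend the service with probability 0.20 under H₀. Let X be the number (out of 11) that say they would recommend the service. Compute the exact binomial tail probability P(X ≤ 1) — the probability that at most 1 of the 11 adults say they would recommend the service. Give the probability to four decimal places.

P = 0.3221

X ~ Binomial(n=11, p=0.20).
P(X ≤ 1) = C(11,0)·0.20^0·0.80^11 + C(11,1)·0.20^1·0.80^10.
= 0.085899 + 0.236223 = 0.3221.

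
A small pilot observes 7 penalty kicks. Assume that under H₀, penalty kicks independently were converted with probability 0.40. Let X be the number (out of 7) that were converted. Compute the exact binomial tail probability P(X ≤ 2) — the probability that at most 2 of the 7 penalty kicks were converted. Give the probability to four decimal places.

P = 0.4199

X is binomial with n = 7 and p = 0.40.
P(X ≤ 2) = C(7,0)·0.40^0·0.60^7 + C(7,1)·0.40^1·0.60^6 + C(7,2)·0.40^2·0.60^5.
= 0.027994 + 0.130637 + 0.261274 = 0.4199.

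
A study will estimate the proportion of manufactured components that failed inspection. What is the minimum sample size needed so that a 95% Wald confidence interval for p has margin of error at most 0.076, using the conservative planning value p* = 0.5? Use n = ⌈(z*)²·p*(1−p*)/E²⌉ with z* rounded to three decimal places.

n = 167

The 95% critical value is z* = 1.960.
p*(1−p*) = 0.2500.
(z*)²·p*(1−p*)/E² = 3.841600·0.2500/0.005776 = 166.274.
Rounding up, n = 167.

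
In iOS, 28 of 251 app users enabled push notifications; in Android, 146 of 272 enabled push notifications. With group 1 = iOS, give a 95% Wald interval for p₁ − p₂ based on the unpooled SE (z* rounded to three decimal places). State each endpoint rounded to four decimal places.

p̂₁ = 0.11155, p̂₂ = 0.53676, so the observed difference is -0.42521.
Unpooled SE = √(p̂₁(1−p̂₁)/n₁ + p̂₂(1−p̂₂)/n₂) = √(0.000394859 + 0.000914148) = 0.036180.
z* = 1.960 at the 95% level. Margin = 1.960·0.036180 = 0.07091.
CI: -0.42521 ± 0.07091 = (-0.4961, -0.3543).

(-0.4961, -0.3543)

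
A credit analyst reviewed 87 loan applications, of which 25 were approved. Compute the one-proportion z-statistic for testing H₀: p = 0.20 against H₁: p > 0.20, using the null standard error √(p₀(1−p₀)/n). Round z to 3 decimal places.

z = 2.037

With x = 25 successes in n = 87, p̂ = 0.28736.
Null standard error: √(0.20·0.80/87) = √0.001839080 = 0.042885.
z = (p̂ − p₀)/SE = (0.28736 − 0.20)/0.042885 = 2.037.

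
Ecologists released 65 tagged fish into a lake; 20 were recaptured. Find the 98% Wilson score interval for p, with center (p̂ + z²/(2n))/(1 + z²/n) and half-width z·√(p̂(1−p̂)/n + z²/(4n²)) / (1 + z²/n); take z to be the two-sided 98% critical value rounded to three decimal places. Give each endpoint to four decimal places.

(0.1937, 0.4513)

p̂ = 20/65 = 0.30769; z = 2.326, so z² = 5.410276.
Denominator 1 + z²/n = 1 + 5.410276/65 = 1.083235.
Center = (0.30769 + 0.041618)/1.083235 = 0.32247.
Radicand: p̂(1−p̂)/n + z²/(4n²) = 0.003277196 + 0.000320135 = 0.003597331.
Half-width = z·√(radicand)/denom = 2.326·0.059978/1.083235 = 0.12879.
Interval: 0.32247 ± 0.12879 → (0.1937, 0.4513).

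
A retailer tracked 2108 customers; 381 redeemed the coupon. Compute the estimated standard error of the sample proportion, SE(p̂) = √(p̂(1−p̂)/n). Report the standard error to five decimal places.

SE = 0.00838

Sample proportion p̂ = 381/2108 = 0.18074.
p̂(1−p̂) = 0.18074·0.81926 = 0.148073.
SE = √(0.148073/2108) = 0.00838.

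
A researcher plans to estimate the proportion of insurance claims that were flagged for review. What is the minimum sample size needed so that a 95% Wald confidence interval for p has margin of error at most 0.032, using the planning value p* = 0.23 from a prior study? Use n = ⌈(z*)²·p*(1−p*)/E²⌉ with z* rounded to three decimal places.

n = 665

For 95% confidence, z* = 1.960.
p*(1−p*) = 0.1771.
(z*)²·p*(1−p*)/E² = 3.841600·0.1771/0.001024 = 664.402.
⌈664.402⌉ = 665.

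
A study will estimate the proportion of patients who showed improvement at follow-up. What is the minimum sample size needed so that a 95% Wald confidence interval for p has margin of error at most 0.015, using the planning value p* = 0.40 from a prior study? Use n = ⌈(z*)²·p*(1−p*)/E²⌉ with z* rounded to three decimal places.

z* = 1.960 at the 95% level.
p*(1−p*) = 0.40·0.60 = 0.2400.
(z*)²·p*(1−p*)/E² = 3.841600·0.2400/0.000225 = 4097.707.
⌈4097.707⌉ = 4098.

n = 4098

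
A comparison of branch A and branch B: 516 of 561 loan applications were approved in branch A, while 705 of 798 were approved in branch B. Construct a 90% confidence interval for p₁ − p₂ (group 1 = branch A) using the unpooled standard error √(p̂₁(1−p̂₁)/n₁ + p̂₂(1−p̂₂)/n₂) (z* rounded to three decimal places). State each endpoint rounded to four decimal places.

p̂₁ = 0.91979, p̂₂ = 0.88346, so the observed difference is 0.03633.
Unpooled SE = √(p̂₁(1−p̂₁)/n₁ + p̂₂(1−p̂₂)/n₂) = √(0.000131514 + 0.000129022) = 0.016141.
For 90% confidence, z* = 1.645. Margin of error = 0.02655.
Interval: 0.03633 ± 0.02655 → (0.0098, 0.0629).

(0.0098, 0.0629)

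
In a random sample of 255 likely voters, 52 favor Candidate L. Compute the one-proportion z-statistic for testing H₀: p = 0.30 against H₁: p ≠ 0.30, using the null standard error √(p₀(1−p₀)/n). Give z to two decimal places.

z = -3.35

p̂ = 52/255 = 0.20392.
Under H₀, SE = √(p₀(1−p₀)/n) = √(0.30·0.70/255) = √0.000823529 = 0.028697.
z = (p̂ − p₀)/SE = (0.20392 − 0.30)/0.028697 = -3.35.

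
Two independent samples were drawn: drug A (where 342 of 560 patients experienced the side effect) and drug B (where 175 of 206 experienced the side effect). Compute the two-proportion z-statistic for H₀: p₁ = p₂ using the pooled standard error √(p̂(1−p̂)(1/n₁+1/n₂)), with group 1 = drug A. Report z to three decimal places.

z = -6.257

p̂₁ = 342/560 = 0.61071, p̂₂ = 175/206 = 0.84951.
Pooling: p̂ = 517/766 = 0.67493.
SE = √[p̂(1−p̂)(1/n₁+1/n₂)] = √[0.67493·0.32507·(1/560+1/206)] ≈ 0.038168.
z = -0.23880/0.038168 = -6.257.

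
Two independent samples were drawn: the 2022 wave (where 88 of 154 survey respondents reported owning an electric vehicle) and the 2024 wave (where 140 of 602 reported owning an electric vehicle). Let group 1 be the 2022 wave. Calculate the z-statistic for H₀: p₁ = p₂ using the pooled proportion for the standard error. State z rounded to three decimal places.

Sample proportions: p̂₁ = 88/154 = 0.57143 and p̂₂ = 140/602 = 0.23256.
Pooling: p̂ = 228/756 = 0.30159.
Pooled SE = √[0.2106324·0.00815464] ≈ 0.041444.
z = (p̂₁ − p̂₂)/SE = (0.57143 − 0.23256)/0.041444 = 0.33887/0.041444 = 8.177.

z = 8.177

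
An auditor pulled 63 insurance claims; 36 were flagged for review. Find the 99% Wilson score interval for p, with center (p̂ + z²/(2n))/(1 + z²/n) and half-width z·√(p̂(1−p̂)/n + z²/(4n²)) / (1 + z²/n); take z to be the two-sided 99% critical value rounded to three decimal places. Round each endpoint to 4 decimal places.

Here p̂ = 36/63 = 0.57143 and z = 2.576 (z² = 6.635776).
1 + z²/n = 1.105330.
Center = (0.57143 + 0.052665)/1.105330 = 0.56462.
Radicand: p̂(1−p̂)/n + z²/(4n²) = 0.003887269 + 0.000417975 = 0.004305244.
Half-width = 2.576·√0.004305244/1.105330 = 0.15292.
So the interval runs from 0.4117 to 0.7175.

(0.4117, 0.7175)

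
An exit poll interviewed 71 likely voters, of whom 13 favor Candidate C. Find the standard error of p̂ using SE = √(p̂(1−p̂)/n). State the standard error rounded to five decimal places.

p̂ = 13/71 = 0.18310.
p̂(1−p̂) = 0.149574.
SE = √(0.149574/71) = 0.04590.

SE = 0.04590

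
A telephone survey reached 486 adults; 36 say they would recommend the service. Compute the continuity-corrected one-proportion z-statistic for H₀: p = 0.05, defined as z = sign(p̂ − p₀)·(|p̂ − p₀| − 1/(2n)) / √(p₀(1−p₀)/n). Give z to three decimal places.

The sample proportion is 36/486 = 0.07407. p̂ − p₀ = 0.024074.
Continuity correction 1/(2n) = 1/972 = 0.001029.
Corrected numerator: |0.024074| − 0.001029 = 0.023045.
SE₀ = √(0.05·0.95/486) = 0.009886.
z = (+)0.023045/0.009886 = 2.331.

z = 2.331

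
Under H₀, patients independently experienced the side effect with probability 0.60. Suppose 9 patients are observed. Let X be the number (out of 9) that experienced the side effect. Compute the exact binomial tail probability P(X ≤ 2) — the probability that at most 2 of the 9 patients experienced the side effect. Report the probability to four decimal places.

P = 0.0250

X ~ Binomial(n=9, p=0.60).
P(X ≤ 2) = C(9,0)·0.60^0·0.40^9 + C(9,1)·0.60^1·0.40^8 + C(9,2)·0.60^2·0.40^7.
= 0.000262 + 0.003539 + 0.021234 = 0.0250.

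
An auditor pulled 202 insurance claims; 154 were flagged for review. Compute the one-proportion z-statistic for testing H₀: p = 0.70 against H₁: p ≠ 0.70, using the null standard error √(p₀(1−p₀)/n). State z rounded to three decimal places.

z = 1.935

Sample proportion p̂ = 154/202 = 0.76238.
SE₀ = √(0.70·0.30/202) = 0.032243.
z = (0.76238 − 0.70)/0.032243 = 0.06238/0.032243 = 1.935.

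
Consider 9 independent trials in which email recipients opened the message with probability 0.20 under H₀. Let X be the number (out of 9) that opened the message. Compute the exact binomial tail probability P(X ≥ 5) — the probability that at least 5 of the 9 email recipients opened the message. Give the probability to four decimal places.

P = 0.0196

X is binomial with n = 9 and p = 0.20.
P(X ≥ 5) = Σ_{j=5}^{9} C(9,j)·0.20^j·0.80^{9−j}.
= 0.016515 + 0.002753 + 0.000295 + 0.000018 + 0.000001 = 0.0196.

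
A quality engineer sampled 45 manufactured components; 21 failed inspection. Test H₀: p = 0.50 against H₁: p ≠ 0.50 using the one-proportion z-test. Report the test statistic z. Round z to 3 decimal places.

Sample proportion p̂ = 21/45 = 0.46667.
Null standard error: √(0.50·0.50/45) = √0.005555556 = 0.074536.
z = (p̂ − p₀)/SE = (0.46667 − 0.50)/0.074536 = -0.447.

z = -0.447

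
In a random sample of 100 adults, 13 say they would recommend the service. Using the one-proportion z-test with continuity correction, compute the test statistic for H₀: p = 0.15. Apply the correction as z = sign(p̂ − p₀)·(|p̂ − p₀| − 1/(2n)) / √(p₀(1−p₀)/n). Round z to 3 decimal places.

The sample proportion is 13/100 = 0.13000. p̂ − p₀ = -0.020000.
1/(2n) = 0.005000.
Corrected numerator: |-0.020000| − 0.005000 = 0.015000.
Under H₀, SE = √(p₀(1−p₀)/n) = √(0.15·0.85/100) = √0.001275000 = 0.035707.
z = −0.015000/0.035707 = -0.420.

z = -0.420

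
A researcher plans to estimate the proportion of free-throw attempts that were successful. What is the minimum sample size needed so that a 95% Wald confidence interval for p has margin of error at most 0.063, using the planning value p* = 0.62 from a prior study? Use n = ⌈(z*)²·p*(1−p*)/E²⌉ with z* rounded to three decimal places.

For 95% confidence, z* = 1.960.
p*(1−p*) = 0.2356.
(z*)²·p*(1−p*)/E² = 3.841600·0.2356/0.003969 = 228.038.
⌈228.038⌉ = 229.

n = 229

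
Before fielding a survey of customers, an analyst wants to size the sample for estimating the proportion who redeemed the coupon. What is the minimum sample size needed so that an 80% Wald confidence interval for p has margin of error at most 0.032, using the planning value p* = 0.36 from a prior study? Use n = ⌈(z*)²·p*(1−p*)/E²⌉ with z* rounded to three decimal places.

For 80% confidence, z* = 1.282.
p*(1−p*) = 0.2304.
(z*)²·p*(1−p*)/E² = 1.643524·0.2304/0.001024 = 369.793.
Rounding up, n = 370.

n = 370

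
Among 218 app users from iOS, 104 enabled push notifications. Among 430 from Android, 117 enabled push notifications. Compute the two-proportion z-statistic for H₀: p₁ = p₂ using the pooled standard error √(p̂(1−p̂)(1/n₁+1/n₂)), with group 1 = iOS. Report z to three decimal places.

Sample proportions: p̂₁ = 104/218 = 0.47706 and p̂₂ = 117/430 = 0.27209.
Pooled p̂ = (104+117)/(218+430) = 221/648 = 0.34105.
SE = √[p̂(1−p̂)(1/n₁+1/n₂)] = √[0.34105·0.65895·(1/218+1/430)] ≈ 0.039415.
z = (p̂₁ − p̂₂)/SE = (0.47706 − 0.27209)/0.039415 = 0.20497/0.039415 = 5.200.

z = 5.200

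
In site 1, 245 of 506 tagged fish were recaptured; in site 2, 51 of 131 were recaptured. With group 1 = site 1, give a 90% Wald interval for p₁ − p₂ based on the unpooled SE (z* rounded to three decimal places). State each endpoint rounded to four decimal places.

(0.0158, 0.1739)

p̂₁ = 245/506 = 0.48419, p̂₂ = 51/131 = 0.38931; p̂₁ − p̂₂ = 0.09488.
SE = √(0.000493577 + 0.001814873) = √0.002308450 = 0.048046.
The 90% critical value is z* = 1.645. Margin of error = 0.07904.
Interval: 0.09488 ± 0.07904 → (0.0158, 0.1739).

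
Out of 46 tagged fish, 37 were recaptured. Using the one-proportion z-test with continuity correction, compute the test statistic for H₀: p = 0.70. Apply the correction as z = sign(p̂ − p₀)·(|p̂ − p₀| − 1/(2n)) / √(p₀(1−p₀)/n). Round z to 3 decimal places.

Sample proportion p̂ = 37/46 = 0.80435. p̂ − p₀ = 0.104348.
1/(2n) = 0.010870.
Corrected numerator: |0.104348| − 0.010870 = 0.093478.
Under H₀, SE = √(p₀(1−p₀)/n) = √(0.70·0.30/46) = √0.004565217 = 0.067566.
z = +0.093478/0.067566 = 1.384.

z = 1.384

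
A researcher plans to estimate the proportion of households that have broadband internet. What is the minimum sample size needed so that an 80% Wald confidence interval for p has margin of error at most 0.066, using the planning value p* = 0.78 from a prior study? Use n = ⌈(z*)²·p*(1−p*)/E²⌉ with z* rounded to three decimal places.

n = 65

z* = 1.282 at the 80% level.
p*(1−p*) = 0.78·0.22 = 0.1716.
Required n before rounding: 1.643524 × 0.1716 / 0.066² = 64.745.
⌈64.745⌉ = 65.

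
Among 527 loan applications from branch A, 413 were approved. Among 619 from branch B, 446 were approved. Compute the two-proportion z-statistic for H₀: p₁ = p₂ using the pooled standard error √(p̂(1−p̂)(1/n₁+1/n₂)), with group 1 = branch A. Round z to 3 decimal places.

z = 2.460

Sample proportions: p̂₁ = 413/527 = 0.78368 and p̂₂ = 446/619 = 0.72052.
Pooling: p̂ = 859/1146 = 0.74956.
SE = √[p̂(1−p̂)(1/n₁+1/n₂)] = √[0.74956·0.25044·(1/527+1/619)] ≈ 0.025680.
z = 0.06316/0.025680 = 2.460.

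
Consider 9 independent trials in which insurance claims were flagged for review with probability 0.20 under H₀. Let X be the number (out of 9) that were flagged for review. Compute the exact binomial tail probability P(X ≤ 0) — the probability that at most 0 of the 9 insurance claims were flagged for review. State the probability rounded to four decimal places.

P = 0.1342

X ~ Binomial(n=9, p=0.20).
P(X ≤ 0) = C(9,0)·0.20^0·0.80^9.
= 0.134218 = 0.1342.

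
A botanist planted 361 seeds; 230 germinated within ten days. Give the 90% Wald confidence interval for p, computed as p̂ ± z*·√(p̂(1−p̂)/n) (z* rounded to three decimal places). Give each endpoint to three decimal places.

With x = 230 successes in n = 361, p̂ = 0.63712.
SE = √(p̂(1−p̂)/n) = √(0.231198/361) = 0.025307.
z* = 1.645 at the 90% level.
Margin of error: 1.645 × 0.025307 = 0.04163.
CI: 0.63712 ± 0.04163 = (0.595, 0.679).

(0.595, 0.679)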